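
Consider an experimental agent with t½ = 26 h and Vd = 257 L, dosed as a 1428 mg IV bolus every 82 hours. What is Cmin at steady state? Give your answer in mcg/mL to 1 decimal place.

0.7 mcg/mL

τ/t½ = 82/26 ≈ 3.1538, so fraction remaining f = (1/2)^(82/26) ≈ 0.1124.
Single-dose peak C₀ = D/Vd = 1428/257 ≈ 5.556 mcg/mL.
Steady-state trough Cmin,ss = C₀·f/(1−f) ≈ 5.556 × 0.1124/0.8876 ≈ 0.704 mcg/mL.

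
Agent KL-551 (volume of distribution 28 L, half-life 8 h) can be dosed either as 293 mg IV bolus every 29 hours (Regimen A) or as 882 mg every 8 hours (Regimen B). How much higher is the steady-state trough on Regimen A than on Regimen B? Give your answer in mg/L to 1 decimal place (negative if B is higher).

Regimen A: f = (1/2)^(29/8) ≈ 0.0811; Cmin,ss = (293/28)·f/(1−f) ≈ 0.924 mg/L.
Regimen B: f = (1/2)^(8/8) ≈ 0.5000; Cmin,ss = (882/28)·f/(1−f) ≈ 31.500 mg/L.
Difference ≈ 0.924 − 31.500 ≈ -30.576 mg/L.

-30.6 mg/L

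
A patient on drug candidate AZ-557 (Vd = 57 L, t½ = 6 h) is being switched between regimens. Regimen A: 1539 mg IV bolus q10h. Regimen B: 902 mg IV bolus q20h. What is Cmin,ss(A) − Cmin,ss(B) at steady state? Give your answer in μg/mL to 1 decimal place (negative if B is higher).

10.7 μg/mL

Regimen A: f = (1/2)^(10/6) ≈ 0.3150; Cmin,ss = (1539/57)·f/(1−f) ≈ 12.416 μg/mL.
Regimen B: f = (1/2)^(20/6) ≈ 0.0992; Cmin,ss = (902/57)·f/(1−f) ≈ 1.743 μg/mL.
Difference ≈ 12.416 − 1.743 ≈ 10.673 μg/mL.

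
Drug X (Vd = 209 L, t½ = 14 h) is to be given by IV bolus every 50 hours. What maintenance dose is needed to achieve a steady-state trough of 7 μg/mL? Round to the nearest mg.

15929 mg

τ/t½ = 50/14 ≈ 3.5714, so f = (1/2)^(50/14) ≈ 0.084119.
Cmin,ss = (D/Vd)·f/(1−f), so D = Cmin,ss·Vd·(1−f)/f.
D = 7 × 209 × (1−f)/f ≈ 7 × 209 × 10.88792 ≈ 15929.03 mg.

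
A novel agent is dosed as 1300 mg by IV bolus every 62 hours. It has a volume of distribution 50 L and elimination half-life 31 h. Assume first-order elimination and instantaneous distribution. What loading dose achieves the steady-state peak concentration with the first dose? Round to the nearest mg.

f = (1/2)^(62/31) ≈ 0.250000; accumulation ratio R = 1/(1−f) ≈ 1.33333.
Loading dose to hit Cmax,ss on first dose: D_load = D_maint·R ≈ 1300 × 1.33333 ≈ 1733.33 mg.

1733 mg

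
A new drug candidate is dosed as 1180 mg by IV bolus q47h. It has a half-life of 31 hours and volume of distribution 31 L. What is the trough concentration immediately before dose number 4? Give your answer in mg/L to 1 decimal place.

f = (1/2)^(τ/t½) = (1/2)^(47/31) ≈ 0.3496.
C₀ = D/Vd = 1180/31 ≈ 38.065 mg/L.
Before the 4th dose, 3 doses have been given. Superposition: Cmin = C₀·(f + f² + … + f^3).
≈ 38.065 × (0.3496 + 0.1222 + 0.0427) ≈ 38.065 × 0.5145 ≈ 19.584 mg/L.

19.6 mg/L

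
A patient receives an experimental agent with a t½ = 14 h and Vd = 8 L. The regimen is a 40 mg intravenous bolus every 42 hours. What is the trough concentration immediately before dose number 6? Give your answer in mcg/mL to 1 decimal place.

0.7 mcg/mL

f = (1/2)^(τ/t½) = (1/2)^(42/14) ≈ 0.1250.
C₀ = D/Vd = 40/8 ≈ 5.000 mcg/mL.
Before the 6th dose, 5 doses have been given. Superposition: Cmin = C₀·(f + f² + … + f^5).
≈ 5.000 × (0.1250 + 0.0156 + 0.0020 + 0.0002 + 0.0000) ≈ 5.000 × 0.1428 ≈ 0.714 mcg/mL.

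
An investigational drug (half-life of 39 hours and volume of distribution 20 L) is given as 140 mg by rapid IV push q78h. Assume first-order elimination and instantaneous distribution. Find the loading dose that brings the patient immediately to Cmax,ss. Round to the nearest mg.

187 mg

f = (1/2)^(78/39) ≈ 0.250000; accumulation ratio R = 1/(1−f) ≈ 1.33333.
Loading dose to hit Cmax,ss on first dose: D_load = D_maint·R ≈ 140 × 1.33333 ≈ 186.67 mg.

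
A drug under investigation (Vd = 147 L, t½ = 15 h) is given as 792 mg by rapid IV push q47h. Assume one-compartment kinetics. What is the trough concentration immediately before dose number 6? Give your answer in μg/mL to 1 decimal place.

0.7 μg/mL

f = (1/2)^(τ/t½) = (1/2)^(47/15) ≈ 0.1140.
C₀ = D/Vd = 792/147 ≈ 5.388 μg/mL.
Before the 6th dose, 5 doses have been given. Superposition: Cmin = C₀·(f + f² + … + f^5).
≈ 5.388 × (0.1140 + 0.0130 + 0.0015 + 0.0002 + 0.0000) ≈ 5.388 × 0.1287 ≈ 0.693 μg/mL.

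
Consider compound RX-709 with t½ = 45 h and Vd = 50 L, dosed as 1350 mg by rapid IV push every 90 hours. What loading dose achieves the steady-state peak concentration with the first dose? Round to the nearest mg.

1800 mg

f = (1/2)^(90/45) ≈ 0.250000; accumulation ratio R = 1/(1−f) ≈ 1.33333.
Loading dose to hit Cmax,ss on first dose: D_load = D_maint·R ≈ 1350 × 1.33333 ≈ 1800.00 mg.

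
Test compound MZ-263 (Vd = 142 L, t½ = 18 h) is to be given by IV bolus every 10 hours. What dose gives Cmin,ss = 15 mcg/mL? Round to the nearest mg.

τ/t½ = 10/18 ≈ 0.55556, so f = (1/2)^(10/18) ≈ 0.680395.
Cmin,ss = (D/Vd)·f/(1−f), so D = Cmin,ss·Vd·(1−f)/f.
D = 15 × 142 × (1−f)/f ≈ 15 × 142 × 0.46973 ≈ 1000.52 mg.

1001 mg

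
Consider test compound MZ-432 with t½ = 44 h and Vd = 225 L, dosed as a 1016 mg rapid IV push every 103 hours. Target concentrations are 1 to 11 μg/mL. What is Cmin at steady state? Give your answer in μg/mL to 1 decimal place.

τ/t½ = 103/44 ≈ 2.3409, so fraction remaining f = (1/2)^(103/44) ≈ 0.1974.
Accumulation ratio R = 1/(1 − f) ≈ 1/0.8026 ≈ 1.2460.
Single-dose peak C₀ = D/Vd = 1016/225 ≈ 4.516 μg/mL.
Cmax,ss = C₀/(1 − f) ≈ 4.516/0.8026 ≈ 5.627 μg/mL.
Steady-state trough Cmin,ss = Cmax,ss·f ≈ 5.627 × 0.1974 ≈ 1.111 μg/mL.
Trough 1.1 μg/mL vs MEC 1 μg/mL: adequate.

1.1 μg/mL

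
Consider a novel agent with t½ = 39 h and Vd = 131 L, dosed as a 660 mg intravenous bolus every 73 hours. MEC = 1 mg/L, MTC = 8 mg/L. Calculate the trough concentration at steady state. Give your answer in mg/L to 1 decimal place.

k = ln2/t½ = ln2/39 ≈ 0.017773 h⁻¹; fraction remaining f = e^(−kτ) = e^(−0.017773×73) ≈ 0.2732.
Accumulation ratio R = 1/(1 − f) ≈ 1/0.7268 ≈ 1.3759.
Each bolus raises the concentration by D/Vd = 660/131 ≈ 5.038 mg/L.
Cmax,ss = C₀/(1 − f) ≈ 5.038/0.7268 ≈ 6.932 mg/L.
One interval later, Cmin,ss = Cmax,ss·e^(−kτ) ≈ 6.932 × 0.2732 ≈ 1.894 mg/L.
Trough 1.9 mg/L vs MEC 1 mg/L: adequate.

1.9 mg/L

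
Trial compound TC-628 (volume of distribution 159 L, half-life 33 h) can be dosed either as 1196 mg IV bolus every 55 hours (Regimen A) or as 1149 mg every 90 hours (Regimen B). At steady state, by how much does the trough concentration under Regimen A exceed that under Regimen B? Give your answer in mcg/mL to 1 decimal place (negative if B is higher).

2.2 mcg/mL

Regimen A: f = (1/2)^(55/33) ≈ 0.3150; Cmin,ss = (1196/159)·f/(1−f) ≈ 3.459 mcg/mL.
Regimen B: f = (1/2)^(90/33) ≈ 0.1510; Cmin,ss = (1149/159)·f/(1−f) ≈ 1.285 mcg/mL.
Difference ≈ 3.459 − 1.285 ≈ 2.174 mcg/mL.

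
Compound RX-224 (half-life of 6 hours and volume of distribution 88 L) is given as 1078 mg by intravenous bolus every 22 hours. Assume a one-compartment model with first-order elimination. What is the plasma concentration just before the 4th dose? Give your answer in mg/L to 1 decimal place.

1.0 mg/L

f = (1/2)^(τ/t½) = (1/2)^(22/6) ≈ 0.0787.
C₀ = D/Vd = 1078/88 ≈ 12.250 mg/L.
Before the 4th dose, 3 doses have been given. Superposition: Cmin = C₀·(f + f² + … + f^3).
≈ 12.250 × (0.0787 + 0.0062 + 0.0005) ≈ 12.250 × 0.0854 ≈ 1.046 mg/L.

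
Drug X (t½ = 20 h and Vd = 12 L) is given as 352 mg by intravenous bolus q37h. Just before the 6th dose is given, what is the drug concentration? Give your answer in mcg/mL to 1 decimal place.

11.2 mcg/mL

f = (1/2)^(τ/t½) = (1/2)^(37/20) ≈ 0.2774.
C₀ = D/Vd = 352/12 ≈ 29.333 mcg/mL.
Before the 6th dose, 5 doses have been given. Superposition: Cmin = C₀·(f + f² + … + f^5).
≈ 29.333 × (0.2774 + 0.0770 + 0.0213 + 0.0059 + 0.0016) ≈ 29.333 × 0.3832 ≈ 11.240 mcg/mL.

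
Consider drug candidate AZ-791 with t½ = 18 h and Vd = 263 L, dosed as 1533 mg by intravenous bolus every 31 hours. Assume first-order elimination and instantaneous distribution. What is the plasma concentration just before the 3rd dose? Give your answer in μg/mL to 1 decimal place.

2.3 μg/mL

f = (1/2)^(τ/t½) = (1/2)^(31/18) ≈ 0.3031.
C₀ = D/Vd = 1533/263 ≈ 5.829 μg/mL.
Before the 3rd dose, 2 doses have been given. Superposition: Cmin = C₀·(f + f²).
≈ 5.829 × (0.3031 + 0.0919) ≈ 5.829 × 0.3950 ≈ 2.302 μg/mL.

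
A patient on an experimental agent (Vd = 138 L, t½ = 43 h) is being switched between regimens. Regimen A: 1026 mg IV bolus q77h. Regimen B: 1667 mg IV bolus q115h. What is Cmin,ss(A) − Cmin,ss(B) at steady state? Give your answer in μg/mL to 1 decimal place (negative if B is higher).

Regimen A: f = (1/2)^(77/43) ≈ 0.2890; Cmin,ss = (1026/138)·f/(1−f) ≈ 3.022 μg/mL.
Regimen B: f = (1/2)^(115/43) ≈ 0.1566; Cmin,ss = (1667/138)·f/(1−f) ≈ 2.243 μg/mL.
Difference ≈ 3.022 − 2.243 ≈ 0.779 μg/mL.

0.8 μg/mL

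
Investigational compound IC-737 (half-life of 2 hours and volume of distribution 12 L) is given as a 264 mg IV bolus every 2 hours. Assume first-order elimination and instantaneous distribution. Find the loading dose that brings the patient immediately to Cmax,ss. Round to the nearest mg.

528 mg

f = (1/2)^(2/2) ≈ 0.500000; accumulation ratio R = 1/(1−f) ≈ 2.00000.
Loading dose to hit Cmax,ss on first dose: D_load = D_maint·R ≈ 264 × 2.00000 ≈ 528.00 mg.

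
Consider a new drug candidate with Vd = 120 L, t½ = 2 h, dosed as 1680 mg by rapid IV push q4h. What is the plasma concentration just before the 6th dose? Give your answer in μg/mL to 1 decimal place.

4.7 μg/mL

f = (1/2)^(τ/t½) = (1/2)^(4/2) ≈ 0.2500.
C₀ = D/Vd = 1680/120 ≈ 14.000 μg/mL.
Before the 6th dose, 5 doses have been given. Superposition: Cmin = C₀·(f + f² + … + f^5).
≈ 14.000 × (0.2500 + 0.0625 + 0.0156 + 0.0039 + 0.0010) ≈ 14.000 × 0.3330 ≈ 4.662 μg/mL.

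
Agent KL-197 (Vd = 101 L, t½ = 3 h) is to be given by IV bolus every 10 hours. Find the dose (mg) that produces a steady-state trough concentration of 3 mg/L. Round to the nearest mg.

2751 mg

τ/t½ = 10/3 ≈ 3.3333, so f = (1/2)^(10/3) ≈ 0.099213.
Cmin,ss = (D/Vd)·f/(1−f), so D = Cmin,ss·Vd·(1−f)/f.
D = 3 × 101 × (1−f)/f ≈ 3 × 101 × 9.07932 ≈ 2751.03 mg.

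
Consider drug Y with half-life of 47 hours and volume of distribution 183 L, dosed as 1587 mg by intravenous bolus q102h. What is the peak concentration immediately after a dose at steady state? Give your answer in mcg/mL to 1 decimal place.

11.1 mcg/mL

τ/t½ = 102/47 ≈ 2.1702, so fraction remaining f = (1/2)^(102/47) ≈ 0.2222.
Accumulation ratio R = 1/(1 − f) ≈ 1/0.7778 ≈ 1.2857.
Single-dose peak C₀ = D/Vd = 1587/183 ≈ 8.672 mcg/mL.
Cmax,ss = C₀/(1 − f) ≈ 8.672/0.7778 ≈ 11.149 mcg/mL.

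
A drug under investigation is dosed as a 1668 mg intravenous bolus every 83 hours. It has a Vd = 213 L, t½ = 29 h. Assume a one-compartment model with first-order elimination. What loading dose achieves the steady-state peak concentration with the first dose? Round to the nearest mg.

1934 mg

f = (1/2)^(83/29) ≈ 0.137541; accumulation ratio R = 1/(1−f) ≈ 1.15948.
Loading dose to hit Cmax,ss on first dose: D_load = D_maint·R ≈ 1668 × 1.15948 ≈ 1934.01 mg.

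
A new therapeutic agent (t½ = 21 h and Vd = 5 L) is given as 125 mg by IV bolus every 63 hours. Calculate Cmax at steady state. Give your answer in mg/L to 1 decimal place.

28.6 mg/L

τ = 63 h = 3 half-lives, so f = (1/2)^3 = 0.125.
Accumulation ratio R = 1/(1 − f) = 1/0.875 = 8/7.
Single-dose peak C₀ = D/Vd = 125/5 = 25 mg/L.
Steady-state peak Cmax,ss = C₀·R = 25 × 8/7 ≈ 28.571 mg/L.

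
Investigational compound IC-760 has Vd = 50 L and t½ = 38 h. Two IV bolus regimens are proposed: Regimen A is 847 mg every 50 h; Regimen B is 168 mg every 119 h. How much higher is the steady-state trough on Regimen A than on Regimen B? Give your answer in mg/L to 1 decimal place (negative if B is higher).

Regimen A: f = (1/2)^(50/38) ≈ 0.4017; Cmin,ss = (847/50)·f/(1−f) ≈ 11.374 mg/L.
Regimen B: f = (1/2)^(119/38) ≈ 0.1141; Cmin,ss = (168/50)·f/(1−f) ≈ 0.433 mg/L.
Difference ≈ 11.374 − 0.433 ≈ 10.941 mg/L.

10.9 mg/L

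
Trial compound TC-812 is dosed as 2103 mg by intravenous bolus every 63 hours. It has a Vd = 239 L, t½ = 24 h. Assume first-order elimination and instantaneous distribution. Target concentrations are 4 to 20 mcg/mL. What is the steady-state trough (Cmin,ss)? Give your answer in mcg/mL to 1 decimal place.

1.7 mcg/mL

τ/t½ = 63/24 ≈ 2.625, so fraction remaining f = (1/2)^(63/24) ≈ 0.1621.
Accumulation ratio R = 1/(1 − f) ≈ 1/0.8379 ≈ 1.1935.
Single-dose peak C₀ = D/Vd = 2103/239 ≈ 8.799 mcg/mL.
Steady-state peak Cmax,ss = C₀·R ≈ 8.799 × 1.1935 ≈ 10.502 mcg/mL.
One interval later, Cmin,ss = Cmax,ss·e^(−kτ) ≈ 10.502 × 0.1621 ≈ 1.702 mcg/mL.
Trough 1.7 mcg/mL vs MEC 4 mcg/mL: subtherapeutic.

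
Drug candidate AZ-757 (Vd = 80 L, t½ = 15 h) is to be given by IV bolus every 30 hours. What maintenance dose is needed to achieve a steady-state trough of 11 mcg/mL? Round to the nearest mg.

τ/t½ = 30/15 ≈ 2, so f = (1/2)^(30/15) ≈ 0.250000.
Cmin,ss = (D/Vd)·f/(1−f), so D = Cmin,ss·Vd·(1−f)/f.
D = 11 × 80 × (1−f)/f ≈ 11 × 80 × 3.00000 ≈ 2640.00 mg.

2640 mg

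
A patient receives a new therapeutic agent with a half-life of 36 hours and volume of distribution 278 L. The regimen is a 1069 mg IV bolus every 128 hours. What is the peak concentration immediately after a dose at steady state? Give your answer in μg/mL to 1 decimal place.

4.2 μg/mL

Over one 128-h interval, 128/36 ≈ 3.5556 half-lives elapse, leaving f ≈ 0.0850 of each dose.
Accumulation ratio R = 1/(1 − f) ≈ 1/0.9150 ≈ 1.0929.
Each bolus raises the concentration by D/Vd = 1069/278 ≈ 3.845 μg/mL.
Steady-state peak Cmax,ss = C₀·R ≈ 3.845 × 1.0929 ≈ 4.202 μg/mL.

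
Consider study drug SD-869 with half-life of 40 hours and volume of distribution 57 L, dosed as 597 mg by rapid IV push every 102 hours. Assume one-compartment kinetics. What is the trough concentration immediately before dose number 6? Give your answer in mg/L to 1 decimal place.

f = (1/2)^(τ/t½) = (1/2)^(102/40) ≈ 0.1708.
C₀ = D/Vd = 597/57 ≈ 10.474 mg/L.
Before the 6th dose, 5 doses have been given. Superposition: Cmin = C₀·(f + f² + … + f^5).
≈ 10.474 × (0.1708 + 0.0292 + 0.0050 + 0.0009 + 0.0001) ≈ 10.474 × 0.2060 ≈ 2.158 mg/L.

2.2 mg/L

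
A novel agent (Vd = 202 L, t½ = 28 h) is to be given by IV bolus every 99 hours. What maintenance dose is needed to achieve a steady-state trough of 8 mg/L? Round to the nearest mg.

τ/t½ = 99/28 ≈ 3.5357, so f = (1/2)^(99/28) ≈ 0.086227.
Cmin,ss = (D/Vd)·f/(1−f), so D = Cmin,ss·Vd·(1−f)/f.
D = 8 × 202 × (1−f)/f ≈ 8 × 202 × 10.59730 ≈ 17125.24 mg.

17125 mg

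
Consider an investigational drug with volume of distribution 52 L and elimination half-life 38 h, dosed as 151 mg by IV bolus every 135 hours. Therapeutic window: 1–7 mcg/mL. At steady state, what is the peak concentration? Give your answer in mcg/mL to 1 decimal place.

Over one 135-h interval, 135/38 ≈ 3.5526 half-lives elapse, leaving f ≈ 0.0852 of each dose.
At steady state, accumulation factor R = 1/(1 − e^(−kτ)) ≈ 1.0931.
Each bolus raises the concentration by D/Vd = 151/52 ≈ 2.904 mcg/mL.
Steady-state peak Cmax,ss = C₀·R ≈ 2.904 × 1.0931 ≈ 3.174 mcg/mL.
Peak 3.2 mcg/mL vs MTC 7 mcg/mL: below toxic threshold.

3.2 mcg/mL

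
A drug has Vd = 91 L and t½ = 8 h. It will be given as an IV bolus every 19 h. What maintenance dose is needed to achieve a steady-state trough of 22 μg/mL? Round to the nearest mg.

8383 mg

τ/t½ = 19/8 ≈ 2.375, so f = (1/2)^(19/8) ≈ 0.192776.
Cmin,ss = (D/Vd)·f/(1−f), so D = Cmin,ss·Vd·(1−f)/f.
D = 22 × 91 × (1−f)/f ≈ 22 × 91 × 4.18737 ≈ 8383.11 mg.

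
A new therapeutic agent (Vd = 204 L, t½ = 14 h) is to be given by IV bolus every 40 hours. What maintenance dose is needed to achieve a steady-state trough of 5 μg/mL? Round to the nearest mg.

6371 mg

τ/t½ = 40/14 ≈ 2.8571, so f = (1/2)^(40/14) ≈ 0.138011.
Cmin,ss = (D/Vd)·f/(1−f), so D = Cmin,ss·Vd·(1−f)/f.
D = 5 × 204 × (1−f)/f ≈ 5 × 204 × 6.24580 ≈ 6370.72 mg.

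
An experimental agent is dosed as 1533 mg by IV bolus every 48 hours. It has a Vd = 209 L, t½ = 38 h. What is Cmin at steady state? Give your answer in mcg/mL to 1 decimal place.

5.2 mcg/mL

k = ln2/t½ = ln2/38 ≈ 0.018241 h⁻¹; fraction remaining f = e^(−kτ) = e^(−0.018241×48) ≈ 0.4166.
At steady state, accumulation factor R = 1/(1 − e^(−kτ)) ≈ 1.7141.
Single-dose peak C₀ = D/Vd = 1533/209 ≈ 7.335 mcg/mL.
Steady-state peak Cmax,ss = C₀·R ≈ 7.335 × 1.7141 ≈ 12.573 mcg/mL.
One interval later, Cmin,ss = Cmax,ss·e^(−kτ) ≈ 12.573 × 0.4166 ≈ 5.238 mcg/mL.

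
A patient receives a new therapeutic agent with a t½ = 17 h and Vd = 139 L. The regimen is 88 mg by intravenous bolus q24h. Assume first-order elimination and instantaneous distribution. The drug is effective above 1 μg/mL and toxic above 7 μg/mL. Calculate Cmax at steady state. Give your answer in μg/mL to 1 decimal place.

1.0 μg/mL

k = ln2/t½ = ln2/17 ≈ 0.040773 h⁻¹; fraction remaining f = e^(−kτ) = e^(−0.040773×24) ≈ 0.3759.
At steady state, accumulation factor R = 1/(1 − e^(−kτ)) ≈ 1.6023.
Each bolus raises the concentration by D/Vd = 88/139 ≈ 0.633 μg/mL.
Cmax,ss = C₀/(1 − f) ≈ 0.633/0.6241 ≈ 1.014 μg/mL.
Peak 1.0 μg/mL vs MTC 7 μg/mL: below toxic threshold.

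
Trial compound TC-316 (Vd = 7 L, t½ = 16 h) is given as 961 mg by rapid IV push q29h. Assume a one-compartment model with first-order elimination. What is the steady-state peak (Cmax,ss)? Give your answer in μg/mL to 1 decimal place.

191.9 μg/mL

k = ln2/t½ = ln2/16 ≈ 0.043322 h⁻¹; fraction remaining f = e^(−kτ) = e^(−0.043322×29) ≈ 0.2847.
Accumulation ratio R = 1/(1 − f) ≈ 1/0.7153 ≈ 1.3980.
Single-dose peak C₀ = D/Vd = 961/7 ≈ 137.286 μg/mL.
Steady-state peak Cmax,ss = C₀·R ≈ 137.286 × 1.3980 ≈ 191.926 μg/mL.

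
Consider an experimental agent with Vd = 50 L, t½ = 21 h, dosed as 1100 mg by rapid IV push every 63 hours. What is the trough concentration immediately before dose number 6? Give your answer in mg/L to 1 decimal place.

f = (1/2)^(τ/t½) = (1/2)^(63/21) ≈ 0.1250.
C₀ = D/Vd = 1100/50 ≈ 22.000 mg/L.
Before the 6th dose, 5 doses have been given. Superposition: Cmin = C₀·(f + f² + … + f^5).
≈ 22.000 × (0.1250 + 0.0156 + 0.0020 + 0.0002 + 0.0000) ≈ 22.000 × 0.1428 ≈ 3.142 mg/L.

3.1 mg/L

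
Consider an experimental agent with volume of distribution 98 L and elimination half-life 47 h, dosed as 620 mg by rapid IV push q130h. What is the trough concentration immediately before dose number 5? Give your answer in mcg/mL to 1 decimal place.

f = (1/2)^(τ/t½) = (1/2)^(130/47) ≈ 0.1470.
C₀ = D/Vd = 620/98 ≈ 6.327 mcg/mL.
Before the 5th dose, 4 doses have been given. Superposition: Cmin = C₀·(f + f² + … + f^4).
≈ 6.327 × (0.1470 + 0.0216 + 0.0032 + 0.0005) ≈ 6.327 × 0.1723 ≈ 1.090 mcg/mL.

1.1 mcg/mL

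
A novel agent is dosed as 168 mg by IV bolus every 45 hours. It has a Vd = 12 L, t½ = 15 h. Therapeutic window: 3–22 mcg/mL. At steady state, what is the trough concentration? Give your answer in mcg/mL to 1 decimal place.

τ = 45 h = 3 half-lives, so f = (1/2)^3 = 0.125.
Accumulation ratio R = 1/(1 − f) = 1/0.875 = 8/7.
Single-dose peak C₀ = D/Vd = 168/12 = 14 mcg/mL.
Steady-state peak Cmax,ss = C₀·R = 14 × 8/7 ≈ 16.000 mcg/mL.
Steady-state trough Cmin,ss = Cmax,ss·f ≈ 16.000 × 0.125 ≈ 2.000 mcg/mL.
Trough 2.0 mcg/mL vs MEC 3 mcg/mL: subtherapeutic.

2.0 mcg/mL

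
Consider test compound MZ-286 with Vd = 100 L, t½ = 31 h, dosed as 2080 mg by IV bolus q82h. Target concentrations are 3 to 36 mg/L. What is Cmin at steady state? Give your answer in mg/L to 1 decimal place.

τ/t½ = 82/31 ≈ 2.6452, so fraction remaining f = (1/2)^(82/31) ≈ 0.1599.
Accumulation ratio R = 1/(1 − f) ≈ 1/0.8401 ≈ 1.1903.
Each bolus raises the concentration by D/Vd = 2080/100 ≈ 20.800 mg/L.
Steady-state peak Cmax,ss = C₀·R ≈ 20.800 × 1.1903 ≈ 24.758 mg/L.
One interval later, Cmin,ss = Cmax,ss·e^(−kτ) ≈ 24.758 × 0.1599 ≈ 3.959 mg/L.
Trough 4.0 mg/L vs MEC 3 mg/L: adequate.

4.0 mg/L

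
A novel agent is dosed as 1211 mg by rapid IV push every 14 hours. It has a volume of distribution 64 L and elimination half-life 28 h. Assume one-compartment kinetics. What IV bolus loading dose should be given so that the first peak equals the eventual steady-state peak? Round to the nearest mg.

f = (1/2)^(14/28) ≈ 0.707107; accumulation ratio R = 1/(1−f) ≈ 3.41422.
Loading dose to hit Cmax,ss on first dose: D_load = D_maint·R ≈ 1211 × 3.41422 ≈ 4134.62 mg.

4135 mg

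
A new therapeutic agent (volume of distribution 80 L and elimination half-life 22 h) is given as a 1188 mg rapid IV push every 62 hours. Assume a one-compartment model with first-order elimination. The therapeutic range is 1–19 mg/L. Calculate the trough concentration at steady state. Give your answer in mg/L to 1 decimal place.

2.5 mg/L

k = ln2/t½ = ln2/22 ≈ 0.031507 h⁻¹; fraction remaining f = e^(−kτ) = e^(−0.031507×62) ≈ 0.1418.
Each bolus raises the concentration by D/Vd = 1188/80 ≈ 14.850 mg/L.
Steady-state trough Cmin,ss = C₀·f/(1−f) ≈ 14.850 × 0.1418/0.8582 ≈ 2.454 mg/L.
Trough 2.5 mg/L vs MEC 1 mg/L: adequate.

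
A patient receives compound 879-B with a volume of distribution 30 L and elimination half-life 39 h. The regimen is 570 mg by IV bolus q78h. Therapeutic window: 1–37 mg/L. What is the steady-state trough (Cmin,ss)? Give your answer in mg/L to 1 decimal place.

τ = 78 h = 2 half-lives, so f = (1/2)^2 = 0.25.
Accumulation ratio R = 1/(1 − f) = 1/0.75 = 4/3.
Single-dose peak C₀ = D/Vd = 570/30 = 19 mg/L.
Steady-state peak Cmax,ss = C₀·R = 19 × 4/3 ≈ 25.333 mg/L.
Steady-state trough Cmin,ss = Cmax,ss·f ≈ 25.333 × 0.25 ≈ 6.333 mg/L.
Trough 6.3 mg/L vs MEC 1 mg/L: adequate.

6.3 mg/L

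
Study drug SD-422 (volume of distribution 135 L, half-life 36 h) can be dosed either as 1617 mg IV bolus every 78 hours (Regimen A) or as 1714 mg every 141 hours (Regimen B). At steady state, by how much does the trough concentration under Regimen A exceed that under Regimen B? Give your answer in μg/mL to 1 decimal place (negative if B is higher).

Regimen A: f = (1/2)^(78/36) ≈ 0.2227; Cmin,ss = (1617/135)·f/(1−f) ≈ 3.432 μg/mL.
Regimen B: f = (1/2)^(141/36) ≈ 0.0662; Cmin,ss = (1714/135)·f/(1−f) ≈ 0.900 μg/mL.
Difference ≈ 3.432 − 0.900 ≈ 2.532 μg/mL.

2.5 μg/mL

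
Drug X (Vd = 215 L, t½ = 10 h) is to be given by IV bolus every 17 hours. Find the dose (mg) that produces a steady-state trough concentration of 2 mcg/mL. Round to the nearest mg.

967 mg

τ/t½ = 17/10 ≈ 1.7, so f = (1/2)^(17/10) ≈ 0.307786.
Cmin,ss = (D/Vd)·f/(1−f), so D = Cmin,ss·Vd·(1−f)/f.
D = 2 × 215 × (1−f)/f ≈ 2 × 215 × 2.24901 ≈ 967.07 mg.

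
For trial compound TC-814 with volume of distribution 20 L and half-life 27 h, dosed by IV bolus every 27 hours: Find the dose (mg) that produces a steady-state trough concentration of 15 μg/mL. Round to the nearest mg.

τ/t½ = 27/27 ≈ 1, so f = (1/2)^(27/27) ≈ 0.500000.
Cmin,ss = (D/Vd)·f/(1−f), so D = Cmin,ss·Vd·(1−f)/f.
D = 15 × 20 × (1−f)/f ≈ 15 × 20 × 1.00000 ≈ 300.00 mg.

300 mg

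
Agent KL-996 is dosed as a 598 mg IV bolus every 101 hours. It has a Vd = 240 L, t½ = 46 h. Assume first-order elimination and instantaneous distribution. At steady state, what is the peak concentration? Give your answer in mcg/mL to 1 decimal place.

3.2 mcg/mL

Over one 101-h interval, 101/46 ≈ 2.1957 half-lives elapse, leaving f ≈ 0.2183 of each dose.
Accumulation ratio R = 1/(1 − f) ≈ 1/0.7817 ≈ 1.2793.
Single-dose peak C₀ = D/Vd = 598/240 ≈ 2.492 mcg/mL.
Steady-state peak Cmax,ss = C₀·R ≈ 2.492 × 1.2793 ≈ 3.188 mcg/mL.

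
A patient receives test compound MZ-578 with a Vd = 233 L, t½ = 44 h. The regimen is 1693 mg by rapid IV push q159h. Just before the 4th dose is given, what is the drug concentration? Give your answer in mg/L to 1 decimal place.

f = (1/2)^(τ/t½) = (1/2)^(159/44) ≈ 0.0817.
C₀ = D/Vd = 1693/233 ≈ 7.266 mg/L.
Before the 4th dose, 3 doses have been given. Superposition: Cmin = C₀·(f + f² + … + f^3).
≈ 7.266 × (0.0817 + 0.0067 + 0.0005) ≈ 7.266 × 0.0889 ≈ 0.646 mg/L.

0.6 mg/L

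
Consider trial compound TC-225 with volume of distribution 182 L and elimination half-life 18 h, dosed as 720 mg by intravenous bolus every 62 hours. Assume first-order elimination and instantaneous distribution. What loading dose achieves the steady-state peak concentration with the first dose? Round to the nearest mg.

f = (1/2)^(62/18) ≈ 0.091858; accumulation ratio R = 1/(1−f) ≈ 1.10115.
Loading dose to hit Cmax,ss on first dose: D_load = D_maint·R ≈ 720 × 1.10115 ≈ 792.83 mg.

793 mg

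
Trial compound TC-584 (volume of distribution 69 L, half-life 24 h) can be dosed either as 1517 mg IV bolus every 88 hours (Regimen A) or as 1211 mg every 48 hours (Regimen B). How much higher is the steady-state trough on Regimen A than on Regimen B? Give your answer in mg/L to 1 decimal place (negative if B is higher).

Regimen A: f = (1/2)^(88/24) ≈ 0.0787; Cmin,ss = (1517/69)·f/(1−f) ≈ 1.878 mg/L.
Regimen B: f = (1/2)^(48/24) ≈ 0.2500; Cmin,ss = (1211/69)·f/(1−f) ≈ 5.850 mg/L.
Difference ≈ 1.878 − 5.850 ≈ -3.972 mg/L.

-4.0 mg/L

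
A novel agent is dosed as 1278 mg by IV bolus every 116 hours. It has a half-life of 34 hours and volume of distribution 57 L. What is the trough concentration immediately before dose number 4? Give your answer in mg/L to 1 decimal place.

2.3 mg/L

f = (1/2)^(τ/t½) = (1/2)^(116/34) ≈ 0.0940.
C₀ = D/Vd = 1278/57 ≈ 22.421 mg/L.
Before the 4th dose, 3 doses have been given. Superposition: Cmin = C₀·(f + f² + … + f^3).
≈ 22.421 × (0.0940 + 0.0088 + 0.0008) ≈ 22.421 × 0.1036 ≈ 2.323 mg/L.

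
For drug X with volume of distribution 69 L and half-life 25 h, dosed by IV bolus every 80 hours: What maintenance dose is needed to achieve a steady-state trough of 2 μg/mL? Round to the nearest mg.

τ/t½ = 80/25 ≈ 3.2, so f = (1/2)^(80/25) ≈ 0.108819.
Cmin,ss = (D/Vd)·f/(1−f), so D = Cmin,ss·Vd·(1−f)/f.
D = 2 × 69 × (1−f)/f ≈ 2 × 69 × 8.18957 ≈ 1130.16 mg.

1130 mg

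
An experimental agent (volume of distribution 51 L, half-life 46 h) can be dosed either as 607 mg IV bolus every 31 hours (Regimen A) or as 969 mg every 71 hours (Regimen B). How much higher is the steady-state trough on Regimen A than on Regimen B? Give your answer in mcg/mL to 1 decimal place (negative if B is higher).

10.1 mcg/mL

Regimen A: f = (1/2)^(31/46) ≈ 0.6268; Cmin,ss = (607/51)·f/(1−f) ≈ 19.990 mcg/mL.
Regimen B: f = (1/2)^(71/46) ≈ 0.3431; Cmin,ss = (969/51)·f/(1−f) ≈ 9.924 mcg/mL.
Difference ≈ 19.990 − 9.924 ≈ 10.066 mcg/mL.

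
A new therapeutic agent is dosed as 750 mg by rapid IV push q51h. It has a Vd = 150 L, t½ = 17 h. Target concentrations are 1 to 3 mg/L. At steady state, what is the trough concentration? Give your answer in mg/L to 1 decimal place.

The dosing interval is 3 half-lives, so f = 2^(−3) = 0.125.
Accumulation ratio R = 1/(1 − f) = 1/0.875 = 8/7.
Single-dose peak C₀ = D/Vd = 750/150 = 5 mg/L.
Steady-state peak Cmax,ss = C₀·R = 5 × 8/7 ≈ 5.714 mg/L.
Steady-state trough Cmin,ss = Cmax,ss·f ≈ 5.714 × 0.125 ≈ 0.714 mg/L.
Trough 0.7 mg/L vs MEC 1 mg/L: subtherapeutic.

0.7 mg/L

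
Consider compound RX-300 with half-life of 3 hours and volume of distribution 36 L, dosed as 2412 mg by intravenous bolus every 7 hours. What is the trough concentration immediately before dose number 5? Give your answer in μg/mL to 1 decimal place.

f = (1/2)^(τ/t½) = (1/2)^(7/3) ≈ 0.1984.
C₀ = D/Vd = 2412/36 ≈ 67.000 μg/mL.
Before the 5th dose, 4 doses have been given. Superposition: Cmin = C₀·(f + f² + … + f^4).
≈ 67.000 × (0.1984 + 0.0394 + 0.0078 + 0.0015) ≈ 67.000 × 0.2471 ≈ 16.556 μg/mL.

16.6 μg/mL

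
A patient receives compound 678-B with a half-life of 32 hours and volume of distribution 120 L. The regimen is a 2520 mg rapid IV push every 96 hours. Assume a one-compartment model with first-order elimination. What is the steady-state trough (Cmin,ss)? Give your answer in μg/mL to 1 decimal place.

The dosing interval is 3 half-lives, so f = 2^(−3) = 0.125.
At steady state, R = 1/(1 − 0.125) = 8/7.
Single-dose peak C₀ = D/Vd = 2520/120 = 21 μg/mL.
Steady-state peak Cmax,ss = C₀·R = 21 × 8/7 ≈ 24.000 μg/mL.
Steady-state trough Cmin,ss = Cmax,ss·f ≈ 24.000 × 0.125 ≈ 3.000 μg/mL.

3.0 μg/mL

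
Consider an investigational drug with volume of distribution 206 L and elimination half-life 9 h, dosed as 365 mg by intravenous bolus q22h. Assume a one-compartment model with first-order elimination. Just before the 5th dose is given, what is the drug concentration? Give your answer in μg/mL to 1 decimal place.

f = (1/2)^(τ/t½) = (1/2)^(22/9) ≈ 0.1837.
C₀ = D/Vd = 365/206 ≈ 1.772 μg/mL.
Before the 5th dose, 4 doses have been given. Superposition: Cmin = C₀·(f + f² + … + f^4).
≈ 1.772 × (0.1837 + 0.0337 + 0.0062 + 0.0011) ≈ 1.772 × 0.2247 ≈ 0.398 μg/mL.

0.4 μg/mL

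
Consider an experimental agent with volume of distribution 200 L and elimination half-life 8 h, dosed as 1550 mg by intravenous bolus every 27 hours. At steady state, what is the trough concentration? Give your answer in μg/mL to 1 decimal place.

0.8 μg/mL

τ/t½ = 27/8 ≈ 3.375, so fraction remaining f = (1/2)^(27/8) ≈ 0.0964.
Single-dose peak C₀ = D/Vd = 1550/200 ≈ 7.750 μg/mL.
Steady-state trough Cmin,ss = C₀·f/(1−f) ≈ 7.750 × 0.0964/0.9036 ≈ 0.827 μg/mL.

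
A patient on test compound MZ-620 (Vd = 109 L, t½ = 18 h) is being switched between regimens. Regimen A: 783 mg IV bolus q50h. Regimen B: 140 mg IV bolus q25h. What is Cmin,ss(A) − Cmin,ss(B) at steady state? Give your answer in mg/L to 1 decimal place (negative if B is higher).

0.4 mg/L

Regimen A: f = (1/2)^(50/18) ≈ 0.1458; Cmin,ss = (783/109)·f/(1−f) ≈ 1.226 mg/L.
Regimen B: f = (1/2)^(25/18) ≈ 0.3819; Cmin,ss = (140/109)·f/(1−f) ≈ 0.794 mg/L.
Difference ≈ 1.226 − 0.794 ≈ 0.432 mg/L.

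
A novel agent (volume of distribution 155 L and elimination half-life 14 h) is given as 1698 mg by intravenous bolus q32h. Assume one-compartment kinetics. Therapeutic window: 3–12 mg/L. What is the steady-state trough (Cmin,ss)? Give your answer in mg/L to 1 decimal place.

Over one 32-h interval, 32/14 ≈ 2.2857 half-lives elapse, leaving f ≈ 0.2051 of each dose.
Accumulation ratio R = 1/(1 − f) ≈ 1/0.7949 ≈ 1.2580.
Each bolus raises the concentration by D/Vd = 1698/155 ≈ 10.955 mg/L.
Cmax,ss = C₀/(1 − f) ≈ 10.955/0.7949 ≈ 13.782 mg/L.
One interval later, Cmin,ss = Cmax,ss·e^(−kτ) ≈ 13.782 × 0.2051 ≈ 2.827 mg/L.
Trough 2.8 mg/L vs MEC 3 mg/L: subtherapeutic.

2.8 mg/L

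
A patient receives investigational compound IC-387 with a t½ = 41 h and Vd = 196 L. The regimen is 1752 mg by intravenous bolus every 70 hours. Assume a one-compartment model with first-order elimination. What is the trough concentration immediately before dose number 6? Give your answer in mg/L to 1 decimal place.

3.9 mg/L

f = (1/2)^(τ/t½) = (1/2)^(70/41) ≈ 0.3062.
C₀ = D/Vd = 1752/196 ≈ 8.939 mg/L.
Before the 6th dose, 5 doses have been given. Superposition: Cmin = C₀·(f + f² + … + f^5).
≈ 8.939 × (0.3062 + 0.0938 + 0.0287 + 0.0088 + 0.0027) ≈ 8.939 × 0.4402 ≈ 3.935 mg/L.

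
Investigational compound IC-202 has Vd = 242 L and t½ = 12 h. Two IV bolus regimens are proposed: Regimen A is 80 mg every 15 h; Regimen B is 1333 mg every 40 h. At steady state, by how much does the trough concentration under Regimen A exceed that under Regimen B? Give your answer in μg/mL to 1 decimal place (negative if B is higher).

-0.4 μg/mL

Regimen A: f = (1/2)^(15/12) ≈ 0.4204; Cmin,ss = (80/242)·f/(1−f) ≈ 0.240 μg/mL.
Regimen B: f = (1/2)^(40/12) ≈ 0.0992; Cmin,ss = (1333/242)·f/(1−f) ≈ 0.607 μg/mL.
Difference ≈ 0.240 − 0.607 ≈ -0.367 μg/mL.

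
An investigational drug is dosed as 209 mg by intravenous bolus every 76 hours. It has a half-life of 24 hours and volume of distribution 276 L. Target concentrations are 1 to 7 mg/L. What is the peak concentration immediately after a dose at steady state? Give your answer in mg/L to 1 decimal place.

0.9 mg/L

τ/t½ = 76/24 ≈ 3.1667, so fraction remaining f = (1/2)^(76/24) ≈ 0.1114.
At steady state, accumulation factor R = 1/(1 − e^(−kτ)) ≈ 1.1254.
Each bolus raises the concentration by D/Vd = 209/276 ≈ 0.757 mg/L.
Cmax,ss = C₀/(1 − f) ≈ 0.757/0.8886 ≈ 0.852 mg/L.
Peak 0.9 mg/L vs MTC 7 mg/L: below toxic threshold.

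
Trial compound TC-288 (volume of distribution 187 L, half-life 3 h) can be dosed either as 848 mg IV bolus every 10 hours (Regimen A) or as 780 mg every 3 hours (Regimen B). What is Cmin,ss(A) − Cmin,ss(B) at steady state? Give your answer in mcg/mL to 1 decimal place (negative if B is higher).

Regimen A: f = (1/2)^(10/3) ≈ 0.0992; Cmin,ss = (848/187)·f/(1−f) ≈ 0.499 mcg/mL.
Regimen B: f = (1/2)^(3/3) ≈ 0.5000; Cmin,ss = (780/187)·f/(1−f) ≈ 4.171 mcg/mL.
Difference ≈ 0.499 − 4.171 ≈ -3.672 mcg/mL.

-3.7 mcg/mL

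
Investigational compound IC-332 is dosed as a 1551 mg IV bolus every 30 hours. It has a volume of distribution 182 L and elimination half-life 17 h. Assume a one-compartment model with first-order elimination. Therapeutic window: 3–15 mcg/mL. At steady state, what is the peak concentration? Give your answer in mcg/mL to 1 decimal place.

12.1 mcg/mL

k = ln2/t½ = ln2/17 ≈ 0.040773 h⁻¹; fraction remaining f = e^(−kτ) = e^(−0.040773×30) ≈ 0.2943.
At steady state, accumulation factor R = 1/(1 − e^(−kτ)) ≈ 1.4170.
Each bolus raises the concentration by D/Vd = 1551/182 ≈ 8.522 mcg/mL.
Steady-state peak Cmax,ss = C₀·R ≈ 8.522 × 1.4170 ≈ 12.076 mcg/mL.
Peak 12.1 mcg/mL vs MTC 15 mcg/mL: below toxic threshold.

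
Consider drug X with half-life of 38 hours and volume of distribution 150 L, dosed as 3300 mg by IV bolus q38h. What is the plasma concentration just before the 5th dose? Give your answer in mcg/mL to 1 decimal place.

20.6 mcg/mL

f = (1/2)^(τ/t½) = (1/2)^(38/38) ≈ 0.5000.
C₀ = D/Vd = 3300/150 ≈ 22.000 mcg/mL.
Before the 5th dose, 4 doses have been given. Superposition: Cmin = C₀·(f + f² + … + f^4).
≈ 22.000 × (0.5000 + 0.2500 + 0.1250 + 0.0625) ≈ 22.000 × 0.9375 ≈ 20.625 mcg/mL.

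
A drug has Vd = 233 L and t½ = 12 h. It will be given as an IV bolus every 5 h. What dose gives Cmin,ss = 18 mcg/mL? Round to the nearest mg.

τ/t½ = 5/12 ≈ 0.41667, so f = (1/2)^(5/12) ≈ 0.749154.
Cmin,ss = (D/Vd)·f/(1−f), so D = Cmin,ss·Vd·(1−f)/f.
D = 18 × 233 × (1−f)/f ≈ 18 × 233 × 0.33484 ≈ 1404.32 mg.

1404 mg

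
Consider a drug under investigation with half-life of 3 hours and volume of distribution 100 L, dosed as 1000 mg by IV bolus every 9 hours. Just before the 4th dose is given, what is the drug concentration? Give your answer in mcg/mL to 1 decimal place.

1.4 mcg/mL

f = (1/2)^(τ/t½) = (1/2)^(9/3) ≈ 0.1250.
C₀ = D/Vd = 1000/100 ≈ 10.000 mcg/mL.
Before the 4th dose, 3 doses have been given. Superposition: Cmin = C₀·(f + f² + … + f^3).
≈ 10.000 × (0.1250 + 0.0156 + 0.0020) ≈ 10.000 × 0.1426 ≈ 1.426 mcg/mL.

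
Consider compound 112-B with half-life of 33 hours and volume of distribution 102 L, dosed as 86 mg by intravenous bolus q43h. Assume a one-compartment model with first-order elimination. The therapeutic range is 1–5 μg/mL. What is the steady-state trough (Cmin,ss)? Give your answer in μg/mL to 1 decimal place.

0.6 μg/mL

k = ln2/t½ = ln2/33 ≈ 0.021004 h⁻¹; fraction remaining f = e^(−kτ) = e^(−0.021004×43) ≈ 0.4053.
Single-dose peak C₀ = D/Vd = 86/102 ≈ 0.843 μg/mL.
Steady-state trough Cmin,ss = C₀·f/(1−f) ≈ 0.843 × 0.4053/0.5947 ≈ 0.575 μg/mL.
Trough 0.6 μg/mL vs MEC 1 μg/mL: subtherapeutic.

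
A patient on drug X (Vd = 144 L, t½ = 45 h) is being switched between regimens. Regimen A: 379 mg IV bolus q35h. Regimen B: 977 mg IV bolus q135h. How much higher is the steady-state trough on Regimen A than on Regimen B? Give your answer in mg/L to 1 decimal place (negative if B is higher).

Regimen A: f = (1/2)^(35/45) ≈ 0.5833; Cmin,ss = (379/144)·f/(1−f) ≈ 3.684 mg/L.
Regimen B: f = (1/2)^(135/45) ≈ 0.1250; Cmin,ss = (977/144)·f/(1−f) ≈ 0.969 mg/L.
Difference ≈ 3.684 − 0.969 ≈ 2.715 mg/L.

2.7 mg/L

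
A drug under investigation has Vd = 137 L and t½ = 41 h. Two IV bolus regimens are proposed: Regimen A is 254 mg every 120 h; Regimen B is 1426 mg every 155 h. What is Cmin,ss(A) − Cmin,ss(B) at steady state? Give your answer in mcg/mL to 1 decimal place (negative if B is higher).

Regimen A: f = (1/2)^(120/41) ≈ 0.1315; Cmin,ss = (254/137)·f/(1−f) ≈ 0.281 mcg/mL.
Regimen B: f = (1/2)^(155/41) ≈ 0.0728; Cmin,ss = (1426/137)·f/(1−f) ≈ 0.817 mcg/mL.
Difference ≈ 0.281 − 0.817 ≈ -0.536 mcg/mL.

-0.5 mcg/mL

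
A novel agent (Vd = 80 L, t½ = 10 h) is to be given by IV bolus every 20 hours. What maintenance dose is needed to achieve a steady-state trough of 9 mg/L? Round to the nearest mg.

τ/t½ = 20/10 ≈ 2, so f = (1/2)^(20/10) ≈ 0.250000.
Cmin,ss = (D/Vd)·f/(1−f), so D = Cmin,ss·Vd·(1−f)/f.
D = 9 × 80 × (1−f)/f ≈ 9 × 80 × 3.00000 ≈ 2160.00 mg.

2160 mg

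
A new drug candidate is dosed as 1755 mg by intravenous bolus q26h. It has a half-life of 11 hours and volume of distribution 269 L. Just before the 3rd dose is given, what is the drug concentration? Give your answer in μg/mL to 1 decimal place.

f = (1/2)^(τ/t½) = (1/2)^(26/11) ≈ 0.1943.
C₀ = D/Vd = 1755/269 ≈ 6.524 μg/mL.
Before the 3rd dose, 2 doses have been given. Superposition: Cmin = C₀·(f + f²).
≈ 6.524 × (0.1943 + 0.0378) ≈ 6.524 × 0.2321 ≈ 1.514 μg/mL.

1.5 μg/mL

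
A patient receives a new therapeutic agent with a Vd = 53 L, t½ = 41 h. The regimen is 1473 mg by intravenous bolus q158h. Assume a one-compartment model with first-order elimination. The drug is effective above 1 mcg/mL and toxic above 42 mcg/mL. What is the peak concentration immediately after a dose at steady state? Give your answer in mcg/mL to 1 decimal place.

29.9 mcg/mL

τ/t½ = 158/41 ≈ 3.8537, so fraction remaining f = (1/2)^(158/41) ≈ 0.0692.
Accumulation ratio R = 1/(1 − f) ≈ 1/0.9308 ≈ 1.0743.
Single-dose peak C₀ = D/Vd = 1473/53 ≈ 27.792 mcg/mL.
Steady-state peak Cmax,ss = C₀·R ≈ 27.792 × 1.0743 ≈ 29.857 mcg/mL.
Peak 29.9 mcg/mL vs MTC 42 mcg/mL: below toxic threshold.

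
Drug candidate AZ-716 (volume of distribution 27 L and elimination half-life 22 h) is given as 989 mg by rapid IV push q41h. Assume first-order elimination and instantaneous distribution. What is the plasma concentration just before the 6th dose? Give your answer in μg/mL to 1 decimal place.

f = (1/2)^(τ/t½) = (1/2)^(41/22) ≈ 0.2748.
C₀ = D/Vd = 989/27 ≈ 36.630 μg/mL.
Before the 6th dose, 5 doses have been given. Superposition: Cmin = C₀·(f + f² + … + f^5).
≈ 36.630 × (0.2748 + 0.0755 + 0.0208 + 0.0057 + 0.0016) ≈ 36.630 × 0.3784 ≈ 13.861 μg/mL.

13.9 μg/mL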